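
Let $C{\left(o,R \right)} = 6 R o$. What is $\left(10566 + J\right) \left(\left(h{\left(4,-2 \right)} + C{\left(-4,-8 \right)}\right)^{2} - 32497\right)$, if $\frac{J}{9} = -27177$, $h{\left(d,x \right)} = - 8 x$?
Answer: $-2519768709$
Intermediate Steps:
$J = -244593$ ($J = 9 \left(-27177\right) = -244593$)
$C{\left(o,R \right)} = 6 R o$
$\left(10566 + J\right) \left(\left(h{\left(4,-2 \right)} + C{\left(-4,-8 \right)}\right)^{2} - 32497\right) = \left(10566 - 244593\right) \left(\left(\left(-8\right) \left(-2\right) + 6 \left(-8\right) \left(-4\right)\right)^{2} - 32497\right) = - 234027 \left(\left(16 + 192\right)^{2} - 32497\right) = - 234027 \left(208^{2} - 32497\right) = - 234027 \left(43264 - 32497\right) = \left(-234027\right) 10767 = -2519768709$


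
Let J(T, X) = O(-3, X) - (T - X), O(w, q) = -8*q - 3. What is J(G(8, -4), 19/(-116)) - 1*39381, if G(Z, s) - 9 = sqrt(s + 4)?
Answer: -4569455/116 ≈ -39392.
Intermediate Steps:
G(Z, s) = 9 + sqrt(4 + s) (G(Z, s) = 9 + sqrt(s + 4) = 9 + sqrt(4 + s))
O(w, q) = -3 - 8*q
J(T, X) = -3 - T - 7*X (J(T, X) = (-3 - 8*X) - (T - X) = (-3 - 8*X) + (X - T) = -3 - T - 7*X)
J(G(8, -4), 19/(-116)) - 1*39381 = (-3 - (9 + sqrt(4 - 4)) - 133/(-116)) - 1*39381 = (-3 - (9 + sqrt(0)) - 133*(-1)/116) - 39381 = (-3 - (9 + 0) - 7*(-19/116)) - 39381 = (-3 - 1*9 + 133/116) - 39381 = (-3 - 9 + 133/116) - 39381 = -1259/116 - 39381 = -4569455/116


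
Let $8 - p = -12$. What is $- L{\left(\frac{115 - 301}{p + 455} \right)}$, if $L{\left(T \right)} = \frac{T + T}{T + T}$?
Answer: $-1$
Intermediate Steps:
$p = 20$ ($p = 8 - -12 = 8 + 12 = 20$)
$L{\left(T \right)} = 1$ ($L{\left(T \right)} = \frac{2 T}{2 T} = 2 T \frac{1}{2 T} = 1$)
$- L{\left(\frac{115 - 301}{p + 455} \right)} = \left(-1\right) 1 = -1$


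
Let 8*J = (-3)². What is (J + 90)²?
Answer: 531441/64 ≈ 8303.8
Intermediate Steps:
J = 9/8 (J = (⅛)*(-3)² = (⅛)*9 = 9/8 ≈ 1.1250)
(J + 90)² = (9/8 + 90)² = (729/8)² = 531441/64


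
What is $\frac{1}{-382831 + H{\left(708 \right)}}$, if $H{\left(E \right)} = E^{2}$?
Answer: $\frac{1}{118433} \approx 8.4436 \cdot 10^{-6}$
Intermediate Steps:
$\frac{1}{-382831 + H{\left(708 \right)}} = \frac{1}{-382831 + 708^{2}} = \frac{1}{-382831 + 501264} = \frac{1}{118433}$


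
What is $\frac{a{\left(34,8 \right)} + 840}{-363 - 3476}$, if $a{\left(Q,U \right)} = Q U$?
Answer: $- \frac{1112}{3839} \approx -0.28966$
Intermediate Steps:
$\frac{a{\left(34,8 \right)} + 840}{-363 - 3476} = \frac{34 \cdot 8 + 840}{-363 - 3476} = \frac{272 + 840}{-363 - 3476} = \frac{1112}{-363 - 3476} = \frac{1112}{-3839} = 1112 \left(- \frac{1}{3839}\right) = - \frac{1112}{3839}$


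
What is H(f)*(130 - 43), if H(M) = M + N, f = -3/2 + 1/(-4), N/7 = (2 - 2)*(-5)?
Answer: -609/4 ≈ -152.25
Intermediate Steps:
N = 0 (N = 7*((2 - 2)*(-5)) = 7*(0*(-5)) = 7*0 = 0)
f = -7/4 (f = -3*1/2 + 1*(-1/4) = -3/2 - 1/4 = -7/4 ≈ -1.7500)
H(M) = M (H(M) = M + 0 = M)
H(f)*(130 - 43) = -7*(130 - 43)/4 = -7/4*87 = -609/4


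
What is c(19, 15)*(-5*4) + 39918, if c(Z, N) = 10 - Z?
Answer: 40098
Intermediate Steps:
c(19, 15)*(-5*4) + 39918 = (10 - 1*19)*(-5*4) + 39918 = (10 - 19)*(-20) + 39918 = -9*(-20) + 39918 = 180 + 39918 = 40098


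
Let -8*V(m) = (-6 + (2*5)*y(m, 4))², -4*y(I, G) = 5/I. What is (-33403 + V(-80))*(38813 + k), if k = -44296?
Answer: 1500545467635/8192 ≈ 1.8317e+8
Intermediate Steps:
y(I, G) = -5/(4*I)
V(m) = -(-6 - 25/(2*m))²/8 (V(m) = -(-6 + (2*5)*(-5/(4*m)))²/8 = -(-6 + 10*(-5/(4*m)))²/8 = -(-6 - 25/(2*m))²/8)
(-33403 + V(-80))*(38813 + k) = (-33403 - 1/32*(25 + 12*(-80))²/(-80)²)*(38813 - 44296) = (-33403 - 1/32*1/6400*(25 - 960)²)*(-5483) = (-33403 - 1/32*1/6400*(-935)²)*(-5483) = (-33403 - 1/32*1/6400*874225)*(-5483) = (-33403 - 34969/8192)*(-5483) = -273672345/8192*(-5483) = 1500545467635/8192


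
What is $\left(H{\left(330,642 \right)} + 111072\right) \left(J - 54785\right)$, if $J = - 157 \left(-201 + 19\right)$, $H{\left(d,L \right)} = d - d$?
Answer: $-2911308192$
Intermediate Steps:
$H{\left(d,L \right)} = 0$
$J = 28574$ ($J = \left(-157\right) \left(-182\right) = 28574$)
$\left(H{\left(330,642 \right)} + 111072\right) \left(J - 54785\right) = \left(0 + 111072\right) \left(28574 - 54785\right) = 111072 \left(-26211\right) = -2911308192$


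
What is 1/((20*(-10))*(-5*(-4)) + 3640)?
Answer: -1/360 ≈ -0.0027778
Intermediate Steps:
1/((20*(-10))*(-5*(-4)) + 3640) = 1/(-200*20 + 3640) = 1/(-4000 + 3640) = 1/(-360) = -1/360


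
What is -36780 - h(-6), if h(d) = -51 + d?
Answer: -36723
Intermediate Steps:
-36780 - h(-6) = -36780 - (-51 - 6) = -36780 - 1*(-57) = -36780 + 57 = -36723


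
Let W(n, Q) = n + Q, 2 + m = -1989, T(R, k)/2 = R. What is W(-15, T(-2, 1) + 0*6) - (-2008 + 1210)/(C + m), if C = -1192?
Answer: -20425/1061 ≈ -19.251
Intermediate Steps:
T(R, k) = 2*R
m = -1991 (m = -2 - 1989 = -1991)
W(n, Q) = Q + n
W(-15, T(-2, 1) + 0*6) - (-2008 + 1210)/(C + m) = ((2*(-2) + 0*6) - 15) - (-2008 + 1210)/(-1192 - 1991) = ((-4 + 0) - 15) - (-798)/(-3183) = (-4 - 15) - (-798)*(-1)/3183 = -19 - 1*266/1061 = -19 - 266/1061 = -20425/1061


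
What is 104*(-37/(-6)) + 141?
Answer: 2347/3 ≈ 782.33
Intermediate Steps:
104*(-37/(-6)) + 141 = 104*(-37*(-⅙)) + 141 = 104*(37/6) + 141 = 1924/3 + 141 = 2347/3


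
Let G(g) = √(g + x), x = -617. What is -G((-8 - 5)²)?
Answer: -8*I*√7 ≈ -21.166*I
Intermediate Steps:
G(g) = √(-617 + g) (G(g) = √(g - 617) = √(-617 + g))
-G((-8 - 5)²) = -√(-617 + (-8 - 5)²) = -√(-617 + (-13)²) = -√(-617 + 169) = -√(-448) = -8*I*√7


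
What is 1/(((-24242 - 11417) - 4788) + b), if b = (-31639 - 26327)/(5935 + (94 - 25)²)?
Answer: -5348/216339539 ≈ -2.4720e-5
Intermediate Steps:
b = -28983/5348 (b = -57966/(5935 + 69²) = -57966/(5935 + 4761) = -57966/10696 = -57966*1/10696 = -28983/5348 ≈ -5.4194)
1/(((-24242 - 11417) - 4788) + b) = 1/(((-24242 - 11417) - 4788) - 28983/5348) = 1/((-35659 - 4788) - 28983/5348) = 1/(-40447 - 28983/5348) = 1/(-216339539/5348) = -5348/216339539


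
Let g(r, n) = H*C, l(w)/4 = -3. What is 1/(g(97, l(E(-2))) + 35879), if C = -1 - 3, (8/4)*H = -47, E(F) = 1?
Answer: 1/35973 ≈ 2.7799e-5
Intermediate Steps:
H = -47/2 (H = (½)*(-47) = -47/2 ≈ -23.500)
l(w) = -12 (l(w) = 4*(-3) = -12)
C = -4
g(r, n) = 94 (g(r, n) = -47/2*(-4) = 94)
1/(g(97, l(E(-2))) + 35879) = 1/(94 + 35879) = 1/35973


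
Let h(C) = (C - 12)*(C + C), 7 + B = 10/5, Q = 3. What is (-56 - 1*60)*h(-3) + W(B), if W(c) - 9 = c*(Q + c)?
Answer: -10421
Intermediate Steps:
B = -5 (B = -7 + 10/5 = -7 + 10*(⅕) = -7 + 2 = -5)
h(C) = 2*C*(-12 + C) (h(C) = (-12 + C)*(2*C) = 2*C*(-12 + C))
W(c) = 9 + c*(3 + c)
(-56 - 1*60)*h(-3) + W(B) = (-56 - 1*60)*(2*(-3)*(-12 - 3)) + (9 + (-5)² + 3*(-5)) = (-56 - 60)*(2*(-3)*(-15)) + (9 + 25 - 15) = -116*90 + 19 = -10440 + 19 = -10421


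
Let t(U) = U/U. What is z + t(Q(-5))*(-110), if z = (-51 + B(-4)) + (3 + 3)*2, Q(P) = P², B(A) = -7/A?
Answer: -589/4 ≈ -147.25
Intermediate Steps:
z = -149/4 (z = (-51 - 7/(-4)) + (3 + 3)*2 = (-51 - 7*(-¼)) + 6*2 = (-51 + 7/4) + 12 = -197/4 + 12 = -149/4 ≈ -37.250)
t(U) = 1
z + t(Q(-5))*(-110) = -149/4 + 1*(-110) = -149/4 - 110 = -589/4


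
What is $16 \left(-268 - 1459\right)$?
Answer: $-27632$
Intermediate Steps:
$16 \left(-268 - 1459\right) = 16 \left(-1727\right) = -27632$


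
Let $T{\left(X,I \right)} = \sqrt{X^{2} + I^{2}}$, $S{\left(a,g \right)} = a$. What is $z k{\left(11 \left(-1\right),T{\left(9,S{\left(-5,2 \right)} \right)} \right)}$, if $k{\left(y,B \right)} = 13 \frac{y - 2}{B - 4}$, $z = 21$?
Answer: $- \frac{2366}{15} - \frac{1183 \sqrt{106}}{30} \approx -563.72$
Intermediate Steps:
$T{\left(X,I \right)} = \sqrt{I^{2} + X^{2}}$
$k{\left(y,B \right)} = \frac{13 \left(-2 + y\right)}{-4 + B}$ ($k{\left(y,B \right)} = 13 \frac{-2 + y}{-4 + B} = \frac{13 \left(-2 + y\right)}{-4 + B}$)
$z k{\left(11 \left(-1\right),T{\left(9,S{\left(-5,2 \right)} \right)} \right)} = 21 \frac{13 \left(-2 + 11 \left(-1\right)\right)}{-4 + \sqrt{\left(-5\right)^{2} + 9^{2}}} = 21 \frac{13 \left(-2 - 11\right)}{-4 + \sqrt{25 + 81}} = 21 \cdot 13 \frac{1}{-4 + \sqrt{106}} \left(-13\right) = 21 \left(- \frac{169}{-4 + \sqrt{106}}\right) = - \frac{3549}{-4 + \sqrt{106}}$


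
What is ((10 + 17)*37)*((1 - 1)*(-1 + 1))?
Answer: 0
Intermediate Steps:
((10 + 17)*37)*((1 - 1)*(-1 + 1)) = (27*37)*(0*0) = 999*0 = 0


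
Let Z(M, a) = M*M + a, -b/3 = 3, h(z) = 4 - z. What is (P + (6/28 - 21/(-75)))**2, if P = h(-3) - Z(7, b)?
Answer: 129436129/122500 ≈ 1056.6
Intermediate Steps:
b = -9 (b = -3*3 = -9)
Z(M, a) = a + M**2 (Z(M, a) = M**2 + a = a + M**2)
P = -33 (P = (4 - 1*(-3)) - (-9 + 7**2) = (4 + 3) - (-9 + 49) = 7 - 1*40 = 7 - 40 = -33)
(P + (6/28 - 21/(-75)))**2 = (-33 + (6/28 - 21/(-75)))**2 = (-33 + (6*(1/28) - 21*(-1/75)))**2 = (-33 + (3/14 + 7/25))**2 = (-33 + 173/350)**2 = (-11377/350)**2 = 129436129/122500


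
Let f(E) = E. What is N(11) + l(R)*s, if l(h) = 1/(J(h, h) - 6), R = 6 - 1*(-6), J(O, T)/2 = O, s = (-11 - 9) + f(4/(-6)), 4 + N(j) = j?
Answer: 158/27 ≈ 5.8519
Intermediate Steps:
N(j) = -4 + j
s = -62/3 (s = (-11 - 9) + 4/(-6) = -20 + 4*(-1/6) = -20 - 2/3 = -62/3 ≈ -20.667)
J(O, T) = 2*O
R = 12 (R = 6 + 6 = 12)
l(h) = 1/(-6 + 2*h) (l(h) = 1/(2*h - 6) = 1/(-6 + 2*h))
N(11) + l(R)*s = (-4 + 11) + (1/(2*(-3 + 12)))*(-62/3) = 7 + ((1/2)/9)*(-62/3) = 7 + ((1/2)*(1/9))*(-62/3) = 7 + (1/18)*(-62/3) = 7 - 31/27 = 158/27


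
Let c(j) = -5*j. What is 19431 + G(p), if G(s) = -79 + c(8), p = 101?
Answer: 19312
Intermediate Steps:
G(s) = -119 (G(s) = -79 - 5*8 = -79 - 40 = -119)
19431 + G(p) = 19431 - 119 = 19312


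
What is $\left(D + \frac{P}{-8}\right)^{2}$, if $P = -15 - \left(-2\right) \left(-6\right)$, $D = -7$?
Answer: $\frac{841}{64} \approx 13.141$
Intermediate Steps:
$P = -27$ ($P = -15 - 12 = -27$)
$\left(D + \frac{P}{-8}\right)^{2} = \left(-7 - \frac{27}{-8}\right)^{2} = \left(-7 - - \frac{27}{8}\right)^{2} = \left(-7 + \frac{27}{8}\right)^{2} = \left(- \frac{29}{8}\right)^{2} = \frac{841}{64}$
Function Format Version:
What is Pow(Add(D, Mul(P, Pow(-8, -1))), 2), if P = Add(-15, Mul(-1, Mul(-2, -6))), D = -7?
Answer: Rational(841, 64) ≈ 13.141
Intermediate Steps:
P = -27 (P = Add(-15, Mul(-1, 12)) = Add(-15, -12) = -27)
Pow(Add(D, Mul(P, Pow(-8, -1))), 2) = Pow(Add(-7, Mul(-27, Pow(-8, -1))), 2) = Pow(Add(-7, Mul(-27, Rational(-1, 8))), 2) = Pow(Add(-7, Rational(27, 8)), 2) = Pow(Rational(-29, 8), 2) = Rational(841, 64)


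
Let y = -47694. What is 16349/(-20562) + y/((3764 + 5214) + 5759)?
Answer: -1221619241/303022194 ≈ -4.0314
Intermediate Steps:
16349/(-20562) + y/((3764 + 5214) + 5759) = 16349/(-20562) - 47694/((3764 + 5214) + 5759) = 16349*(-1/20562) - 47694/(8978 + 5759) = -16349/20562 - 47694/14737 = -1221619241/303022194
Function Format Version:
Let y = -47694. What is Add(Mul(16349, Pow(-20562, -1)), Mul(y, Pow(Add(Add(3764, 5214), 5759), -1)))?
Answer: Rational(-1221619241, 303022194) ≈ -4.0314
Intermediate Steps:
Add(Mul(16349, Pow(-20562, -1)), Mul(y, Pow(Add(Add(3764, 5214), 5759), -1))) = Add(Mul(16349, Pow(-20562, -1)), Mul(-47694, Pow(Add(Add(3764, 5214), 5759), -1))) = Add(Mul(16349, Rational(-1, 20562)), Mul(-47694, Pow(Add(8978, 5759), -1))) = Add(Rational(-16349, 20562), Mul(-47694, Pow(14737, -1))) = Add(Rational(-16349, 20562), Mul(-47694, Rational(1, 14737))) = Add(Rational(-16349, 20562), Rational(-47694, 14737)) = Rational(-1221619241, 303022194)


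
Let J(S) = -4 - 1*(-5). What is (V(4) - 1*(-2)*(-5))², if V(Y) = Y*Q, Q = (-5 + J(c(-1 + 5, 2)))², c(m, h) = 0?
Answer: 2916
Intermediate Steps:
J(S) = 1 (J(S) = -4 + 5 = 1)
Q = 16 (Q = (-5 + 1)² = (-4)² = 16)
V(Y) = 16*Y (V(Y) = Y*16 = 16*Y)
(V(4) - 1*(-2)*(-5))² = (16*4 - 1*(-2)*(-5))² = (64 + 2*(-5))² = (64 - 10)² = 54² = 2916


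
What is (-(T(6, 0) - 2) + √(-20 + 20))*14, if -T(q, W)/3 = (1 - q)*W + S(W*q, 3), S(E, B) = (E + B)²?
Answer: 406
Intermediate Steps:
S(E, B) = (B + E)²
T(q, W) = -3*(3 + W*q)² - 3*W*(1 - q) (T(q, W) = -3*((1 - q)*W + (3 + W*q)²) = -3*(W*(1 - q) + (3 + W*q)²) = -3*((3 + W*q)² + W*(1 - q)) = -3*(3 + W*q)² - 3*W*(1 - q))
(-(T(6, 0) - 2) + √(-20 + 20))*14 = (-((-3*0 - 3*(3 + 0*6)² + 3*0*6) - 2) + √(-20 + 20))*14 = (-((0 - 3*(3 + 0)² + 0) - 2) + √0)*14 = (-((0 - 3*3² + 0) - 2) + 0)*14 = (-((0 - 3*9 + 0) - 2) + 0)*14 = (-((0 - 27 + 0) - 2) + 0)*14 = (-(-27 - 2) + 0)*14 = (-1*(-29) + 0)*14 = (29 + 0)*14 = 29*14 = 406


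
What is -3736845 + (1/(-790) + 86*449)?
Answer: -2921602491/790 ≈ -3.6982e+6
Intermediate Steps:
-3736845 + (1/(-790) + 86*449) = -3736845 + (-1/790 + 38614) = -3736845 + 30505059/790 = -2921602491/790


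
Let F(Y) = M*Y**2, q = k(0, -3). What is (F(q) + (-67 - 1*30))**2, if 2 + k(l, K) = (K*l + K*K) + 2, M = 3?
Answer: 21316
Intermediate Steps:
k(l, K) = K**2 + K*l (k(l, K) = -2 + ((K*l + K*K) + 2) = -2 + ((K*l + K**2) + 2) = -2 + ((K**2 + K*l) + 2) = -2 + (2 + K**2 + K*l) = K**2 + K*l)
q = 9 (q = -3*(-3 + 0) = -3*(-3) = 9)
F(Y) = 3*Y**2
(F(q) + (-67 - 1*30))**2 = (3*9**2 + (-67 - 1*30))**2 = (3*81 + (-67 - 30))**2 = (243 - 97)**2 = 146**2 = 21316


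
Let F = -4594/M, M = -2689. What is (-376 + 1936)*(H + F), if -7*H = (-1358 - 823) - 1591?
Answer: 15873102960/18823 ≈ 8.4328e+5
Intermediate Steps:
F = 4594/2689 (F = -4594/(-2689) = -4594*(-1/2689) = 4594/2689 ≈ 1.7084)
H = 3772/7 (H = -((-1358 - 823) - 1591)/7 = -(-2181 - 1591)/7 = -⅐*(-3772) = 3772/7 ≈ 538.86)
(-376 + 1936)*(H + F) = (-376 + 1936)*(3772/7 + 4594/2689) = 1560*(10175066/18823) = 15873102960/18823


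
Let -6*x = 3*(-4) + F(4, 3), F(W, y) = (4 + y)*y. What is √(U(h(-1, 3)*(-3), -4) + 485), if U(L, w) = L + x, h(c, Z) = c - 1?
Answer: √1958/2 ≈ 22.125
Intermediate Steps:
h(c, Z) = -1 + c
F(W, y) = y*(4 + y)
x = -3/2 (x = -(3*(-4) + 3*(4 + 3))/6 = -(-12 + 3*7)/6 = -(-12 + 21)/6 = -⅙*9 = -3/2 ≈ -1.5000)
U(L, w) = -3/2 + L (U(L, w) = L - 3/2 = -3/2 + L)
√(U(h(-1, 3)*(-3), -4) + 485) = √((-3/2 + (-1 - 1)*(-3)) + 485) = √((-3/2 - 2*(-3)) + 485) = √((-3/2 + 6) + 485) = √(9/2 + 485) = √(979/2) = √1958/2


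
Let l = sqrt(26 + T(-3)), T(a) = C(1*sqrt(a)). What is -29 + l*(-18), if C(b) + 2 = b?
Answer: -29 - 18*sqrt(24 + I*sqrt(3)) ≈ -117.24 - 3.1799*I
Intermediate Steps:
C(b) = -2 + b
T(a) = -2 + sqrt(a) (T(a) = -2 + 1*sqrt(a) = -2 + sqrt(a))
l = sqrt(24 + I*sqrt(3)) (l = sqrt(26 + (-2 + sqrt(-3))) = sqrt(26 + (-2 + I*sqrt(3))) = sqrt(24 + I*sqrt(3)) ≈ 4.9022 + 0.17666*I)
-29 + l*(-18) = -29 + sqrt(24 + I*sqrt(3))*(-18) = -29 - 18*sqrt(24 + I*sqrt(3))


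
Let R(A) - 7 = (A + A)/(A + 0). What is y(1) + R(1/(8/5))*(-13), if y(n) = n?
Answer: -116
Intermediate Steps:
R(A) = 9 (R(A) = 7 + (A + A)/(A + 0) = 7 + (2*A)/A = 7 + 2 = 9)
y(1) + R(1/(8/5))*(-13) = 1 + 9*(-13) = 1 - 117 = -116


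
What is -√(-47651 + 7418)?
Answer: -I*√40233 ≈ -200.58*I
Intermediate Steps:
-√(-47651 + 7418) = -√(-40233) = -I*√40233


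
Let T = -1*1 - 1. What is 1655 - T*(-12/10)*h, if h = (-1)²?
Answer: 8263/5 ≈ 1652.6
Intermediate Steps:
h = 1
T = -2 (T = -1 - 1 = -2)
1655 - T*(-12/10)*h = 1655 - (-(-24)/10) = 1655 - (-2*(-6/5)) = 1655 - 12/5 = 8263/5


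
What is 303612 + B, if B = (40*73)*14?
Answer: 344492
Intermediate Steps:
B = 40880 (B = 2920*14 = 40880)
303612 + B = 303612 + 40880 = 344492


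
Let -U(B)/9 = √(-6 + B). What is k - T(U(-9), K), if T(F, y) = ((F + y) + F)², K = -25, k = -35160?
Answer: -30925 - 900*I*√15 ≈ -30925.0 - 3485.7*I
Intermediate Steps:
U(B) = -9*√(-6 + B)
T(F, y) = (y + 2*F)²
k - T(U(-9), K) = -35160 - (-25 + 2*(-9*√(-6 - 9)))² = -35160 - (-25 + 2*(-9*I*√15))² = -35160 - (-25 - 18*I*√15)²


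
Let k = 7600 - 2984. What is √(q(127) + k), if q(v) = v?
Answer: 3*√527 ≈ 68.869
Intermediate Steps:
k = 4616
√(q(127) + k) = √(127 + 4616) = √4743 = 3*√527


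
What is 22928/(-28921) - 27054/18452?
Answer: -602748095/266825146 ≈ -2.2590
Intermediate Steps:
22928/(-28921) - 27054/18452 = 22928*(-1/28921) - 27054*1/18452 = -22928/28921 - 13527/9226 = -602748095/266825146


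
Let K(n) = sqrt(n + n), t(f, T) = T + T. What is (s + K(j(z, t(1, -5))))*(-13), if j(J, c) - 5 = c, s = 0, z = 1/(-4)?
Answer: -13*I*sqrt(10) ≈ -41.11*I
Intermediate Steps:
z = -1/4 ≈ -0.25000
t(f, T) = 2*T
j(J, c) = 5 + c
K(n) = sqrt(2)*sqrt(n) (K(n) = sqrt(2*n) = sqrt(2)*sqrt(n))
(s + K(j(z, t(1, -5))))*(-13) = (0 + sqrt(2)*sqrt(5 + 2*(-5)))*(-13) = (0 + sqrt(2)*sqrt(5 - 10))*(-13) = (0 + sqrt(2)*sqrt(-5))*(-13) = (0 + sqrt(2)*(I*sqrt(5)))*(-13) = (0 + I*sqrt(10))*(-13) = (I*sqrt(10))*(-13) = -13*I*sqrt(10)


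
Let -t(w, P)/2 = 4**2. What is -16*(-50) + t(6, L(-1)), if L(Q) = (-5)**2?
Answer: 768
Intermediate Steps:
L(Q) = 25
t(w, P) = -32 (t(w, P) = -2*4**2 = -2*16 = -32)
-16*(-50) + t(6, L(-1)) = -16*(-50) - 32 = 800 - 32 = 768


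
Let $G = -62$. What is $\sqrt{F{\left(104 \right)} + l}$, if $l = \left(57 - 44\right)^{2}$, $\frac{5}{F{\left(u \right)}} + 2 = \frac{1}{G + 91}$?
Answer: $\frac{4 \sqrt{33801}}{57} \approx 12.902$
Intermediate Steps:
$F{\left(u \right)} = - \frac{145}{57}$ ($F{\left(u \right)} = \frac{5}{-2 + \frac{1}{-62 + 91}} = \frac{5}{-2 + \frac{1}{29}} = \frac{5}{- \frac{57}{29}} = 5 \left(- \frac{29}{57}\right) = - \frac{145}{57}$)
$l = 169$ ($l = 13^{2} = 169$)
$\sqrt{F{\left(104 \right)} + l} = \sqrt{- \frac{145}{57} + 169} = \sqrt{\frac{9488}{57}} = \frac{4 \sqrt{33801}}{57}$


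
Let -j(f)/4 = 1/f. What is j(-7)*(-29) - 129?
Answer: -1019/7 ≈ -145.57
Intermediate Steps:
j(f) = -4/f
j(-7)*(-29) - 129 = -4/(-7)*(-29) - 129 = -4*(-⅐)*(-29) - 129 = (4/7)*(-29) - 129 = -116/7 - 129 = -1019/7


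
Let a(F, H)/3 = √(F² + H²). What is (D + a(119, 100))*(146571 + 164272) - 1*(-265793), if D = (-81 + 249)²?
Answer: 8773498625 + 932529*√24161 ≈ 8.9185e+9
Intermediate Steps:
a(F, H) = 3*√(F² + H²)
D = 28224 (D = 168² = 28224)
(D + a(119, 100))*(146571 + 164272) - 1*(-265793) = (28224 + 3*√(119² + 100²))*(146571 + 164272) - 1*(-265793) = (28224 + 3*√(14161 + 10000))*310843 + 265793 = (28224 + 3*√24161)*310843 + 265793 = (8773232832 + 932529*√24161) + 265793 = 8773498625 + 932529*√24161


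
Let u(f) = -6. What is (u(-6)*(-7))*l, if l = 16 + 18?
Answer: 1428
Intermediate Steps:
l = 34
(u(-6)*(-7))*l = -6*(-7)*34 = 42*34 = 1428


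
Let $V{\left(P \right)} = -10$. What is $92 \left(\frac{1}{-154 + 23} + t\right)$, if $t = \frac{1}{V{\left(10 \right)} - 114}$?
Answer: $- \frac{5865}{4061} \approx -1.4442$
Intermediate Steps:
$t = - \frac{1}{124}$ ($t = \frac{1}{-10 - 114} = \frac{1}{-124} = - \frac{1}{124} \approx -0.0080645$)
$92 \left(\frac{1}{-154 + 23} + t\right) = 92 \left(\frac{1}{-154 + 23} - \frac{1}{124}\right) = 92 \left(\frac{1}{-131} - \frac{1}{124}\right) = 92 \left(- \frac{1}{131} - \frac{1}{124}\right) = 92 \left(- \frac{255}{16244}\right) = - \frac{5865}{4061}$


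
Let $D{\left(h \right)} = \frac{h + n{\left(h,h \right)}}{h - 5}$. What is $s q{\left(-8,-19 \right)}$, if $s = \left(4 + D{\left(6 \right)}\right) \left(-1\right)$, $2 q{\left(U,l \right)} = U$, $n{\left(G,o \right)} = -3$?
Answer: $28$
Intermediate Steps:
$D{\left(h \right)} = \frac{-3 + h}{-5 + h}$ ($D{\left(h \right)} = \frac{h - 3}{h - 5} = \frac{-3 + h}{-5 + h}$)
$q{\left(U,l \right)} = \frac{U}{2}$
$s = -7$ ($s = \left(4 + \frac{-3 + 6}{-5 + 6}\right) \left(-1\right) = \left(4 + 1^{-1} \cdot 3\right) \left(-1\right) = \left(4 + 1 \cdot 3\right) \left(-1\right) = \left(4 + 3\right) \left(-1\right) = 7 \left(-1\right) = -7$)
$s q{\left(-8,-19 \right)} = - 7 \cdot \frac{1}{2} \left(-8\right) = \left(-7\right) \left(-4\right) = 28$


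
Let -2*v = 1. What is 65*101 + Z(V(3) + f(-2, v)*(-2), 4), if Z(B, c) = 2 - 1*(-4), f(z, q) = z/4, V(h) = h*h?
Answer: 6571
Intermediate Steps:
v = -½ (v = -½*1 = -½ ≈ -0.50000)
V(h) = h²
f(z, q) = z/4 (f(z, q) = z*(¼) = z/4)
Z(B, c) = 6 (Z(B, c) = 2 + 4 = 6)
65*101 + Z(V(3) + f(-2, v)*(-2), 4) = 65*101 + 6 = 6565 + 6 = 6571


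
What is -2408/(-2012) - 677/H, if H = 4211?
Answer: 2194491/2118133 ≈ 1.0360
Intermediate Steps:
-2408/(-2012) - 677/H = -2408/(-2012) - 677/4211 = -2408*(-1/2012) - 677*1/4211 = 602/503 - 677/4211 = 2194491/2118133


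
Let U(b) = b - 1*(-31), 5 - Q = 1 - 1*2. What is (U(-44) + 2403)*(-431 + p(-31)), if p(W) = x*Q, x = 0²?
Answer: -1030090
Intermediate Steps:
Q = 6 (Q = 5 - (1 - 1*2) = 5 - (1 - 2) = 5 - 1*(-1) = 5 + 1 = 6)
x = 0
U(b) = 31 + b (U(b) = b + 31 = 31 + b)
p(W) = 0 (p(W) = 0*6 = 0)
(U(-44) + 2403)*(-431 + p(-31)) = ((31 - 44) + 2403)*(-431 + 0) = (-13 + 2403)*(-431) = 2390*(-431) = -1030090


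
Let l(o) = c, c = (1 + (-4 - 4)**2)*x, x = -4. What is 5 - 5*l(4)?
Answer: 1305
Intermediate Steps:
c = -260 (c = (1 + (-4 - 4)**2)*(-4) = (1 + (-8)**2)*(-4) = (1 + 64)*(-4) = 65*(-4) = -260)
l(o) = -260
5 - 5*l(4) = 5 - 5*(-260) = 5 + 1300 = 1305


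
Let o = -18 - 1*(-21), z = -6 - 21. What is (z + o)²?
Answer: 576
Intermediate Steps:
z = -27
o = 3 (o = -18 + 21 = 3)
(z + o)² = (-27 + 3)² = (-24)² = 576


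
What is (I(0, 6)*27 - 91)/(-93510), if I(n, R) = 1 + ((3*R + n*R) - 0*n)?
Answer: -211/46755 ≈ -0.0045129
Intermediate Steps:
I(n, R) = 1 + 3*R + R*n (I(n, R) = 1 + ((3*R + R*n) - 1*0) = 1 + ((3*R + R*n) + 0) = 1 + (3*R + R*n) = 1 + 3*R + R*n)
(I(0, 6)*27 - 91)/(-93510) = ((1 + 3*6 + 6*0)*27 - 91)/(-93510) = ((1 + 18 + 0)*27 - 91)*(-1/93510) = (19*27 - 91)*(-1/93510) = (513 - 91)*(-1/93510) = 422*(-1/93510) = -211/46755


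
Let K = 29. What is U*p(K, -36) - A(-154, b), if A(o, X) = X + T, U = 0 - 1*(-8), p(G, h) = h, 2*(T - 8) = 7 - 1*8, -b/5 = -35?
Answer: -941/2 ≈ -470.50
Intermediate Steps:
b = 175 (b = -5*(-35) = 175)
T = 15/2 (T = 8 + (7 - 1*8)/2 = 8 + (7 - 8)/2 = 8 + (½)*(-1) = 8 - ½ = 15/2 ≈ 7.5000)
U = 8 (U = 0 + 8 = 8)
A(o, X) = 15/2 + X (A(o, X) = X + 15/2 = 15/2 + X)
U*p(K, -36) - A(-154, b) = 8*(-36) - (15/2 + 175) = -288 - 1*365/2 = -288 - 365/2 = -941/2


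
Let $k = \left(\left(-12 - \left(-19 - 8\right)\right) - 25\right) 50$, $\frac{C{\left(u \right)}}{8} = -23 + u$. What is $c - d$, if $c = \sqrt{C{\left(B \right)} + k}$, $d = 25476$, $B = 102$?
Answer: $-25476 + 2 \sqrt{33} \approx -25465.0$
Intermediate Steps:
$C{\left(u \right)} = -184 + 8 u$ ($C{\left(u \right)} = 8 \left(-23 + u\right) = -184 + 8 u$)
$k = -500$ ($k = \left(\left(-12 - \left(-19 - 8\right)\right) - 25\right) 50 = \left(\left(-12 - -27\right) - 25\right) 50 = \left(\left(-12 + 27\right) - 25\right) 50 = \left(15 - 25\right) 50 = \left(-10\right) 50 = -500$)
$c = 2 \sqrt{33}$ ($c = \sqrt{\left(-184 + 8 \cdot 102\right) - 500} = \sqrt{\left(-184 + 816\right) - 500} = \sqrt{632 - 500} = \sqrt{132} = 2 \sqrt{33} \approx 11.489$)
$c - d = 2 \sqrt{33} - 25476 = -25476 + 2 \sqrt{33}$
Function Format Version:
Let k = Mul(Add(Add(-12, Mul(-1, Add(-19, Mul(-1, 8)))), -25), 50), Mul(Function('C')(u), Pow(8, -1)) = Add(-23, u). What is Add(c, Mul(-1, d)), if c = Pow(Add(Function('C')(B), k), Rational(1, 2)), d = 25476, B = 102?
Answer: Add(-25476, Mul(2, Pow(33, Rational(1, 2)))) ≈ -25465.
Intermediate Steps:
Function('C')(u) = Add(-184, Mul(8, u)) (Function('C')(u) = Mul(8, Add(-23, u)) = Add(-184, Mul(8, u)))
k = -500 (k = Mul(Add(Add(-12, Mul(-1, Add(-19, -8))), -25), 50) = Mul(Add(Add(-12, Mul(-1, -27)), -25), 50) = Mul(Add(Add(-12, 27), -25), 50) = Mul(Add(15, -25), 50) = Mul(-10, 50) = -500)
c = Mul(2, Pow(33, Rational(1, 2))) (c = Pow(Add(Add(-184, Mul(8, 102)), -500), Rational(1, 2)) = Pow(Add(Add(-184, 816), -500), Rational(1, 2)) = Pow(Add(632, -500), Rational(1, 2)) = Pow(132, Rational(1, 2)) = Mul(2, Pow(33, Rational(1, 2))) ≈ 11.489)
Add(c, Mul(-1, d)) = Add(Mul(2, Pow(33, Rational(1, 2))), Mul(-1, 25476)) = Add(Mul(2, Pow(33, Rational(1, 2))), -25476) = Add(-25476, Mul(2, Pow(33, Rational(1, 2))))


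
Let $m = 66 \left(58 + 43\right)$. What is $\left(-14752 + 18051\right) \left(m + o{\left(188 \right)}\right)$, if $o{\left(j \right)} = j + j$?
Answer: $23231558$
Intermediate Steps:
$o{\left(j \right)} = 2 j$
$m = 6666$ ($m = 66 \cdot 101 = 6666$)
$\left(-14752 + 18051\right) \left(m + o{\left(188 \right)}\right) = \left(-14752 + 18051\right) \left(6666 + 2 \cdot 188\right) = 3299 \left(6666 + 376\right) = 3299 \cdot 7042 = 23231558$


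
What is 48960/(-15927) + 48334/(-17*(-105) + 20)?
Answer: 227147606/9582745 ≈ 23.704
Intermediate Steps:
48960/(-15927) + 48334/(-17*(-105) + 20) = 48960*(-1/15927) + 48334/(1785 + 20) = -16320/5309 + 48334/1805 = 227147606/9582745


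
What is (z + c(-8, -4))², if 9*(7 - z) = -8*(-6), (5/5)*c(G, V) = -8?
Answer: 361/9 ≈ 40.111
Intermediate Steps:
c(G, V) = -8
z = 5/3 (z = 7 - (-8)*(-6)/9 = 7 - ⅑*48 = 7 - 16/3 = 5/3 ≈ 1.6667)
(z + c(-8, -4))² = (5/3 - 8)² = (-19/3)² = 361/9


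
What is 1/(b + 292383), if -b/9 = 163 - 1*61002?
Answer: 1/839934 ≈ 1.1906e-6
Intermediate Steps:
b = 547551 (b = -9*(163 - 1*61002) = -9*(163 - 61002) = -9*(-60839) = 547551)
1/(b + 292383) = 1/(547551 + 292383) = 1/839934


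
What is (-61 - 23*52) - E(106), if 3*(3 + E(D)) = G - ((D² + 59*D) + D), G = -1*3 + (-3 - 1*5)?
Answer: 4615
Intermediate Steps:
G = -11 (G = -3 + (-3 - 5) = -3 - 8 = -11)
E(D) = -20/3 - 20*D - D²/3 (E(D) = -3 + (-11 - ((D² + 59*D) + D))/3 = -3 + (-11 - (D² + 60*D))/3 = -3 + (-11 + (-D² - 60*D))/3 = -3 + (-11 - D² - 60*D)/3 = -3 + (-11/3 - 20*D - D²/3) = -20/3 - 20*D - D²/3)
(-61 - 23*52) - E(106) = (-61 - 23*52) - (-20/3 - 20*106 - ⅓*106²) = (-61 - 1196) - (-20/3 - 2120 - ⅓*11236) = -1257 - (-20/3 - 2120 - 11236/3) = -1257 - 1*(-5872) = -1257 + 5872 = 4615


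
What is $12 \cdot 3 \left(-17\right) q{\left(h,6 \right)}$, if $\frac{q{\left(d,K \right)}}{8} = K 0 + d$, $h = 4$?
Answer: $-19584$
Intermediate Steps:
$q{\left(d,K \right)} = 8 d$ ($q{\left(d,K \right)} = 8 \left(K 0 + d\right) = 8 \left(0 + d\right) = 8 d$)
$12 \cdot 3 \left(-17\right) q{\left(h,6 \right)} = 12 \cdot 3 \left(-17\right) 8 \cdot 4 = 36 \left(-17\right) 32 = \left(-612\right) 32 = -19584$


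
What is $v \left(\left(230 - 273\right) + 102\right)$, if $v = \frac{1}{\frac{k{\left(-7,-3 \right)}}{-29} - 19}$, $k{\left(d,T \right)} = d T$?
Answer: $- \frac{1711}{572} \approx -2.9913$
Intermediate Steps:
$k{\left(d,T \right)} = T d$
$v = - \frac{29}{572}$ ($v = \frac{1}{\frac{\left(-3\right) \left(-7\right)}{-29} - 19} = \frac{1}{21 \left(- \frac{1}{29}\right) - 19} = \frac{1}{- \frac{21}{29} - 19} = \frac{1}{- \frac{572}{29}} = - \frac{29}{572} \approx -0.050699$)
$v \left(\left(230 - 273\right) + 102\right) = - \frac{29 \left(\left(230 - 273\right) + 102\right)}{572} = - \frac{29 \left(-43 + 102\right)}{572} = \left(- \frac{29}{572}\right) 59 = - \frac{1711}{572}$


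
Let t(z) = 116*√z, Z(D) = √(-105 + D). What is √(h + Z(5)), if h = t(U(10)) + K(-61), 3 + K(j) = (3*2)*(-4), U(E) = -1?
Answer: 3*√(-3 + 14*I) ≈ 7.1365 + 8.8278*I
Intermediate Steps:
K(j) = -27 (K(j) = -3 + (3*2)*(-4) = -3 + 6*(-4) = -3 - 24 = -27)
h = -27 + 116*I (h = 116*√(-1) - 27 = 116*I - 27 = -27 + 116*I ≈ -27.0 + 116.0*I)
√(h + Z(5)) = √((-27 + 116*I) + √(-105 + 5)) = √((-27 + 116*I) + √(-100)) = √((-27 + 116*I) + 10*I) = √(-27 + 126*I)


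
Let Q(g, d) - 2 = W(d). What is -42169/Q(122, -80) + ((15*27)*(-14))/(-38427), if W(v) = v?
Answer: 540290141/999102 ≈ 540.78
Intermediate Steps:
Q(g, d) = 2 + d
-42169/Q(122, -80) + ((15*27)*(-14))/(-38427) = -42169/(2 - 80) + ((15*27)*(-14))/(-38427) = -42169/(-78) + (405*(-14))*(-1/38427) = -42169*(-1/78) - 5670*(-1/38427) = 42169/78 + 1890/12809 = 540290141/999102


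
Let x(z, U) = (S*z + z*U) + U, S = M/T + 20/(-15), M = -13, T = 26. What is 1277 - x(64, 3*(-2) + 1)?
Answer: 5158/3 ≈ 1719.3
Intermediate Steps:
S = -11/6 (S = -13/26 + 20/(-15) = -13*1/26 + 20*(-1/15) = -½ - 4/3 = -11/6 ≈ -1.8333)
x(z, U) = U - 11*z/6 + U*z (x(z, U) = (-11*z/6 + z*U) + U = (-11*z/6 + U*z) + U = U - 11*z/6 + U*z)
1277 - x(64, 3*(-2) + 1) = 1277 - ((3*(-2) + 1) - 11/6*64 + (3*(-2) + 1)*64) = 1277 - ((-6 + 1) - 352/3 + (-6 + 1)*64) = 1277 - (-5 - 352/3 - 5*64) = 1277 - (-5 - 352/3 - 320) = 1277 - 1*(-1327/3) = 1277 + 1327/3 = 5158/3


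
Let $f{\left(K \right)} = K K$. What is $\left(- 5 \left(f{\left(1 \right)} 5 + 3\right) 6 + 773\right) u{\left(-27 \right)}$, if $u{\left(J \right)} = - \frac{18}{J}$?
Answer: $\frac{1066}{3} \approx 355.33$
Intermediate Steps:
$f{\left(K \right)} = K^{2}$
$\left(- 5 \left(f{\left(1 \right)} 5 + 3\right) 6 + 773\right) u{\left(-27 \right)} = \left(- 5 \left(1^{2} \cdot 5 + 3\right) 6 + 773\right) \left(- \frac{18}{-27}\right) = \left(- 5 \left(1 \cdot 5 + 3\right) 6 + 773\right) \left(\left(-18\right) \left(- \frac{1}{27}\right)\right) = \left(- 5 \left(5 + 3\right) 6 + 773\right) \frac{2}{3} = \left(\left(-5\right) 8 \cdot 6 + 773\right) \frac{2}{3} = \left(\left(-40\right) 6 + 773\right) \frac{2}{3} = \left(-240 + 773\right) \frac{2}{3} = 533 \cdot \frac{2}{3} = \frac{1066}{3}$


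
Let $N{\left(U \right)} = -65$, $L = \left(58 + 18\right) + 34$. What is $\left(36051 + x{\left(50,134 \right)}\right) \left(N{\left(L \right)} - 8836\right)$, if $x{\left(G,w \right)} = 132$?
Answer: $-322064883$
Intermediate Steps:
$L = 110$ ($L = 76 + 34 = 110$)
$\left(36051 + x{\left(50,134 \right)}\right) \left(N{\left(L \right)} - 8836\right) = \left(36051 + 132\right) \left(-65 - 8836\right) = 36183 \left(-8901\right) = -322064883$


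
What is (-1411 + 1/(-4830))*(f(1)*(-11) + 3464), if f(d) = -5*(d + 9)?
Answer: -4559322639/805 ≈ -5.6638e+6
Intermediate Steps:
f(d) = -45 - 5*d (f(d) = -5*(9 + d) = -45 - 5*d)
(-1411 + 1/(-4830))*(f(1)*(-11) + 3464) = (-1411 + 1/(-4830))*((-45 - 5*1)*(-11) + 3464) = (-1411 - 1/4830)*((-45 - 5)*(-11) + 3464) = -6815131*(-50*(-11) + 3464)/4830 = -6815131*(550 + 3464)/4830 = -6815131/4830*4014 = -4559322639/805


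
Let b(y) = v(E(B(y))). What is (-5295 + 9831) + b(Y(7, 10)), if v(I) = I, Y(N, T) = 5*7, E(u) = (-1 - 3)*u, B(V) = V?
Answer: 4396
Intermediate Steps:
E(u) = -4*u
Y(N, T) = 35
b(y) = -4*y
(-5295 + 9831) + b(Y(7, 10)) = (-5295 + 9831) - 4*35 = 4536 - 140 = 4396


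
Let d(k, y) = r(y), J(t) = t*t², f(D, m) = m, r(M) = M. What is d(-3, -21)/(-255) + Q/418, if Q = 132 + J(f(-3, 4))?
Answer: 9793/17765 ≈ 0.55125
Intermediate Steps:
J(t) = t³
d(k, y) = y
Q = 196 (Q = 132 + 4³ = 132 + 64 = 196)
d(-3, -21)/(-255) + Q/418 = -21/(-255) + 196/418 = -21*(-1/255) + 196*(1/418) = 7/85 + 98/209 = 9793/17765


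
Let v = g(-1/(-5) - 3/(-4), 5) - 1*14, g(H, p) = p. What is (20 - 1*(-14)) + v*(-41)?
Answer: 403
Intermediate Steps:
v = -9 (v = 5 - 1*14 = 5 - 14 = -9)
(20 - 1*(-14)) + v*(-41) = (20 - 1*(-14)) - 9*(-41) = (20 + 14) + 369 = 34 + 369 = 403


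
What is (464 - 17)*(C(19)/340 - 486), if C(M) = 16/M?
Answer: -350844042/1615 ≈ -2.1724e+5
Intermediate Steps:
(464 - 17)*(C(19)/340 - 486) = (464 - 17)*((16/19)/340 - 486) = 447*((16*(1/19))*(1/340) - 486) = 447*((16/19)*(1/340) - 486) = 447*(4/1615 - 486) = 447*(-784886/1615) = -350844042/1615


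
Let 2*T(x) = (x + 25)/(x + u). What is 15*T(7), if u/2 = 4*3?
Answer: 240/31 ≈ 7.7419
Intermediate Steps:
u = 24 (u = 2*(4*3) = 2*12 = 24)
T(x) = (25 + x)/(2*(24 + x)) (T(x) = ((x + 25)/(x + 24))/2 = ((25 + x)/(24 + x))/2 = (25 + x)/(2*(24 + x)))
15*T(7) = 15*((25 + 7)/(2*(24 + 7))) = 15*((1/2)*32/31) = 15*((1/2)*(1/31)*32) = 15*(16/31) = 240/31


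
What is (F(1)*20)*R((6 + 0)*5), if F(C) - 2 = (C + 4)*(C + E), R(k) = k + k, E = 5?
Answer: 38400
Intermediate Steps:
R(k) = 2*k
F(C) = 2 + (4 + C)*(5 + C) (F(C) = 2 + (C + 4)*(C + 5) = 2 + (4 + C)*(5 + C))
(F(1)*20)*R((6 + 0)*5) = ((22 + 1² + 9*1)*20)*(2*((6 + 0)*5)) = ((22 + 1 + 9)*20)*(2*(6*5)) = (32*20)*(2*30) = 640*60 = 38400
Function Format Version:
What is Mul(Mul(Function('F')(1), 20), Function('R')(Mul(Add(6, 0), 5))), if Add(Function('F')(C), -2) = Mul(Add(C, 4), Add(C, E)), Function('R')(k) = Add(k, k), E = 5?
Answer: 38400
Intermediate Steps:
Function('R')(k) = Mul(2, k)
Function('F')(C) = Add(2, Mul(Add(4, C), Add(5, C))) (Function('F')(C) = Add(2, Mul(Add(C, 4), Add(C, 5))) = Add(2, Mul(Add(4, C), Add(5, C))))
Mul(Mul(Function('F')(1), 20), Function('R')(Mul(Add(6, 0), 5))) = Mul(Mul(Add(22, Pow(1, 2), Mul(9, 1)), 20), Mul(2, Mul(Add(6, 0), 5))) = Mul(Mul(Add(22, 1, 9), 20), Mul(2, Mul(6, 5))) = Mul(Mul(32, 20), Mul(2, 30)) = Mul(640, 60) = 38400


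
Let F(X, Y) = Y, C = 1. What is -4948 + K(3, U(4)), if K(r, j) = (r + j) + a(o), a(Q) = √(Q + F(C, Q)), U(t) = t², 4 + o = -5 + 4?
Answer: -4929 + I*√10 ≈ -4929.0 + 3.1623*I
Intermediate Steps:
o = -5 (o = -4 + (-5 + 4) = -4 - 1 = -5)
a(Q) = √2*√Q (a(Q) = √(Q + Q) = √(2*Q) = √2*√Q)
K(r, j) = j + r + I*√10 (K(r, j) = (r + j) + √2*√(-5) = (j + r) + √2*(I*√5) = (j + r) + I*√10 = j + r + I*√10)
-4948 + K(3, U(4)) = -4948 + (4² + 3 + I*√10) = -4948 + (16 + 3 + I*√10) = -4948 + (19 + I*√10) = -4929 + I*√10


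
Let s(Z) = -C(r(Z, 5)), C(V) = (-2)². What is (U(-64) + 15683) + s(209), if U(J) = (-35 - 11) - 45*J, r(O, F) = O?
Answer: 18513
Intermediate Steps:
U(J) = -46 - 45*J
C(V) = 4
s(Z) = -4 (s(Z) = -1*4 = -4)
(U(-64) + 15683) + s(209) = ((-46 - 45*(-64)) + 15683) - 4 = ((-46 + 2880) + 15683) - 4 = (2834 + 15683) - 4 = 18517 - 4 = 18513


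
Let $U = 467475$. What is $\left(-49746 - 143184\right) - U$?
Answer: $-660405$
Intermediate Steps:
$\left(-49746 - 143184\right) - U = \left(-49746 - 143184\right) - 467475 = -192930 - 467475 = -660405$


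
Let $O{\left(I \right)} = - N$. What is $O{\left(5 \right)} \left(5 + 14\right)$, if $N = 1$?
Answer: $-19$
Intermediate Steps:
$O{\left(I \right)} = -1$ ($O{\left(I \right)} = \left(-1\right) 1 = -1$)
$O{\left(5 \right)} \left(5 + 14\right) = - (5 + 14) = \left(-1\right) 19 = -19$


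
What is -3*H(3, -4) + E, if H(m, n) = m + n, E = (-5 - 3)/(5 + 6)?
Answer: 25/11 ≈ 2.2727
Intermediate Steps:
E = -8/11 ≈ -0.72727
-3*H(3, -4) + E = -3*(3 - 4) - 8/11 = -3*(-1) - 8/11 = 3 - 8/11 = 25/11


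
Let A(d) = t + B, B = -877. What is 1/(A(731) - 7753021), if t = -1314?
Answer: -1/7755212 ≈ -1.2895e-7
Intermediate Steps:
A(d) = -2191 (A(d) = -1314 - 877 = -2191)
1/(A(731) - 7753021) = 1/(-2191 - 7753021) = 1/(-7755212) = -1/7755212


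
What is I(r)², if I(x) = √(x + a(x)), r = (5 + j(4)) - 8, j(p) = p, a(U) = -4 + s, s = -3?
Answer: -6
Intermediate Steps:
a(U) = -7 (a(U) = -4 - 3 = -7)
r = 1 (r = (5 + 4) - 8 = 9 - 8 = 1)
I(x) = √(-7 + x) (I(x) = √(x - 7) = √(-7 + x))
I(r)² = (√(-7 + 1))² = (√(-6))² = (I*√6)² = -6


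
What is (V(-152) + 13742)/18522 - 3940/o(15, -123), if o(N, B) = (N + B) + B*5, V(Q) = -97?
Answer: 27614005/4463802 ≈ 6.1862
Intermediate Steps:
o(N, B) = N + 6*B (o(N, B) = (B + N) + 5*B = N + 6*B)
(V(-152) + 13742)/18522 - 3940/o(15, -123) = (-97 + 13742)/18522 - 3940/(15 + 6*(-123)) = 13645*(1/18522) - 3940/(15 - 738) = 13645/18522 - 3940/(-723) = 13645/18522 - 3940*(-1/723) = 13645/18522 + 3940/723 = 27614005/4463802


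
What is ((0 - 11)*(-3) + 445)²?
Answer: 228484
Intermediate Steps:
((0 - 11)*(-3) + 445)² = (-11*(-3) + 445)² = (33 + 445)² = 478² = 228484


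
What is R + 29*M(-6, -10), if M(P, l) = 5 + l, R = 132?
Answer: -13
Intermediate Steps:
R + 29*M(-6, -10) = 132 + 29*(5 - 10) = 132 + 29*(-5) = 132 - 145 = -13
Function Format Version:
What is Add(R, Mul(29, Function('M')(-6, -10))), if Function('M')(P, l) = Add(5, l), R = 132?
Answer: -13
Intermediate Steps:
Add(R, Mul(29, Function('M')(-6, -10))) = Add(132, Mul(29, Add(5, -10))) = Add(132, Mul(29, -5)) = Add(132, -145) = -13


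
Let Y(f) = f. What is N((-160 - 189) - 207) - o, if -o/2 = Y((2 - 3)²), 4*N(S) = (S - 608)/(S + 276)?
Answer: 851/280 ≈ 3.0393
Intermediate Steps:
N(S) = (-608 + S)/(4*(276 + S)) (N(S) = ((S - 608)/(S + 276))/4 = ((-608 + S)/(276 + S))/4 = (-608 + S)/(4*(276 + S)))
o = -2 (o = -2*(2 - 3)² = -2*(-1)² = -2*1 = -2)
N((-160 - 189) - 207) - o = (-608 + ((-160 - 189) - 207))/(4*(276 + ((-160 - 189) - 207))) - 1*(-2) = (-608 + (-349 - 207))/(4*(276 + (-349 - 207))) + 2 = (-608 - 556)/(4*(276 - 556)) + 2 = (¼)*(-1164)/(-280) + 2 = (¼)*(-1/280)*(-1164) + 2 = 291/280 + 2 = 851/280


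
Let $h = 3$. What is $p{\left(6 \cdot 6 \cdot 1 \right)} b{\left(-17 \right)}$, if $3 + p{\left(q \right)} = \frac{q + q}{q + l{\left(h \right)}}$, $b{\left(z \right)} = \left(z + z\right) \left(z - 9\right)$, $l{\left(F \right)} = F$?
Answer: $-1020$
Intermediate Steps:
$b{\left(z \right)} = 2 z \left(-9 + z\right)$
$p{\left(q \right)} = -3 + \frac{2 q}{3 + q}$ ($p{\left(q \right)} = -3 + \frac{q + q}{q + 3} = -3 + \frac{2 q}{3 + q}$)
$p{\left(6 \cdot 6 \cdot 1 \right)} b{\left(-17 \right)} = \frac{-9 - 6 \cdot 6 \cdot 1}{3 + 6 \cdot 6 \cdot 1} \cdot 2 \left(-17\right) \left(-9 - 17\right) = \frac{-9 - 36 \cdot 1}{3 + 36 \cdot 1} \cdot 2 \left(-17\right) \left(-26\right) = \frac{-9 - 36}{3 + 36} \cdot 884 = \frac{-9 - 36}{39} \cdot 884 = \frac{1}{39} \left(-45\right) 884 = \left(- \frac{15}{13}\right) 884 = -1020$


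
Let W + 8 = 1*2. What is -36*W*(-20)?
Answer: -4320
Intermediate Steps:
W = -6 (W = -8 + 1*2 = -8 + 2 = -6)
-36*W*(-20) = -36*(-6)*(-20) = 216*(-20) = -4320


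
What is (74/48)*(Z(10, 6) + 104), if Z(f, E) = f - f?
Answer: 481/3 ≈ 160.33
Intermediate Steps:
Z(f, E) = 0
(74/48)*(Z(10, 6) + 104) = (74/48)*(0 + 104) = (74*(1/48))*104 = (37/24)*104 = 481/3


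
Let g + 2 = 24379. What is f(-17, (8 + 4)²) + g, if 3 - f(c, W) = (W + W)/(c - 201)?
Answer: 2657564/109 ≈ 24381.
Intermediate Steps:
f(c, W) = 3 - 2*W/(-201 + c) (f(c, W) = 3 - (W + W)/(c - 201) = 3 - 2*W/(-201 + c))
g = 24377 (g = -2 + 24379 = 24377)
f(-17, (8 + 4)²) + g = (-603 - 2*(8 + 4)² + 3*(-17))/(-201 - 17) + 24377 = (-603 - 2*12² - 51)/(-218) + 24377 = -(-603 - 2*144 - 51)/218 + 24377 = -(-603 - 288 - 51)/218 + 24377 = -1/218*(-942) + 24377 = 471/109 + 24377 = 2657564/109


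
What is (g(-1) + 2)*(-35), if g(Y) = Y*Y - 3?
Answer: 0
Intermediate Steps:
g(Y) = -3 + Y**2 (g(Y) = Y**2 - 3 = -3 + Y**2)
(g(-1) + 2)*(-35) = ((-3 + (-1)**2) + 2)*(-35) = ((-3 + 1) + 2)*(-35) = (-2 + 2)*(-35) = 0*(-35) = 0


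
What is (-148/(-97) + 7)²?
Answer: 683929/9409 ≈ 72.689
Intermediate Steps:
(-148/(-97) + 7)² = (-148*(-1/97) + 7)² = (148/97 + 7)² = (827/97)² = 683929/9409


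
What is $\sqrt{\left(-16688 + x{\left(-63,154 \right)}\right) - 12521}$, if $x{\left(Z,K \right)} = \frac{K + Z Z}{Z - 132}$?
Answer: $\frac{i \sqrt{1111476210}}{195} \approx 170.97 i$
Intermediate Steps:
$x{\left(Z,K \right)} = \frac{K + Z^{2}}{-132 + Z}$
$\sqrt{\left(-16688 + x{\left(-63,154 \right)}\right) - 12521} = \sqrt{\left(-16688 + \frac{154 + \left(-63\right)^{2}}{-132 - 63}\right) - 12521} = \sqrt{\left(-16688 + \frac{154 + 3969}{-195}\right) - 12521} = \sqrt{\left(-16688 - \frac{4123}{195}\right) - 12521} = \sqrt{- \frac{3258283}{195} - 12521} = \sqrt{- \frac{5699878}{195}} = \frac{i \sqrt{1111476210}}{195}$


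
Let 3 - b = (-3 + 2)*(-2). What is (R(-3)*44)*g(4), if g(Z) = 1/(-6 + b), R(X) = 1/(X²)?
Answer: -44/45 ≈ -0.97778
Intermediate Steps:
b = 1 (b = 3 - (-3 + 2)*(-2) = 3 - (-1)*(-2) = 3 - 1*2 = 3 - 2 = 1)
R(X) = X⁻²
g(Z) = -⅕ (g(Z) = 1/(-6 + 1) = 1/(-5) = -⅕)
(R(-3)*44)*g(4) = (44/(-3)²)*(-⅕) = ((⅑)*44)*(-⅕) = (44/9)*(-⅕) = -44/45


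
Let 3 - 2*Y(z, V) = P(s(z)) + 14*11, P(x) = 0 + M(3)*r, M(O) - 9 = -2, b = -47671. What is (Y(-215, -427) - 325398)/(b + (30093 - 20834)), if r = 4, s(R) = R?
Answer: 650975/76824 ≈ 8.4736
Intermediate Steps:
M(O) = 7 (M(O) = 9 - 2 = 7)
P(x) = 28 (P(x) = 0 + 7*4 = 0 + 28 = 28)
Y(z, V) = -179/2 (Y(z, V) = 3/2 - (28 + 14*11)/2 = 3/2 - (28 + 154)/2 = 3/2 - 1/2*182 = 3/2 - 91 = -179/2)
(Y(-215, -427) - 325398)/(b + (30093 - 20834)) = (-179/2 - 325398)/(-47671 + (30093 - 20834)) = -650975/(2*(-47671 + 9259)) = -650975/2/(-38412) = -650975/2*(-1/38412) = 650975/76824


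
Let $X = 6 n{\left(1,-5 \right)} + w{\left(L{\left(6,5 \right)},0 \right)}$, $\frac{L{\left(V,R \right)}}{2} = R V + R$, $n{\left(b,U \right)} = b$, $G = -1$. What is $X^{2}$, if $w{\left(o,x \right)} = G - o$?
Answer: $4225$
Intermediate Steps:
$L{\left(V,R \right)} = 2 R + 2 R V$ ($L{\left(V,R \right)} = 2 \left(R V + R\right) = 2 \left(R + R V\right) = 2 R + 2 R V$)
$w{\left(o,x \right)} = -1 - o$
$X = -65$ ($X = 6 \cdot 1 - \left(1 + 2 \cdot 5 \left(1 + 6\right)\right) = 6 - \left(1 + 2 \cdot 5 \cdot 7\right) = 6 - 71 = -65$)
$X^{2} = \left(-65\right)^{2} = 4225$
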